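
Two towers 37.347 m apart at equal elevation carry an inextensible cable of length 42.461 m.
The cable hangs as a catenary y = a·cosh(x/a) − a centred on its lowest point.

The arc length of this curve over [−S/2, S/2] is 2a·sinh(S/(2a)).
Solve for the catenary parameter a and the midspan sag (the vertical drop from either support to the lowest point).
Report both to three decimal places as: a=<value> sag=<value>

a=21.012 sag=8.858

seed: a₀ = √(S³/(24(L−S))) = √(37.347³/(24·5.114)) = 20.601441
iter 1: u=0.906417  f(a)=+2.142e-01  f'(a)=-5.385e-01  a ← 20.601441 − (+2.142e-01/-5.385e-01) = 20.999301
iter 2: u=0.889244  f(a)=+6.364e-03  f'(a)=-5.069e-01  a ← 20.999301 − (+6.364e-03/-5.069e-01) = 21.011855
iter 3: u=0.888713  f(a)=+5.996e-06  f'(a)=-5.060e-01  a ← 21.011855 − (+5.996e-06/-5.060e-01) = 21.011867
iter 4: u=0.888712  f(a)=+5.329e-12  f'(a)=-5.060e-01  a ← 21.011867 − (+5.329e-12/-5.060e-01) = 21.011867
converged: |Δa| < 1e-12 after 4 iterations
sag = a·(cosh(S/(2a)) − 1) = 21.011867·(cosh(0.888712) − 1) = 8.858397
T_max/T_min = cosh(S/(2a)) = 1.421590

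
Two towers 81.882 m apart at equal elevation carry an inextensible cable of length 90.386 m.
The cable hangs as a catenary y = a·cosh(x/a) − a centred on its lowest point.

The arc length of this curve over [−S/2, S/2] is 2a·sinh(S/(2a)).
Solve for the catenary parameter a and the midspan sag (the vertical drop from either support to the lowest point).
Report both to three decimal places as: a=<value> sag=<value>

seed: a₀ = √(S³/(24(L−S))) = √(81.882³/(24·8.504)) = 51.863929
iter 1: u=0.789393  f(a)=+2.689e-01  f'(a)=-3.488e-01  a ← 51.863929 − (+2.689e-01/-3.488e-01) = 52.634863
iter 2: u=0.777830  f(a)=+6.114e-03  f'(a)=-3.331e-01  a ← 52.634863 − (+6.114e-03/-3.331e-01) = 52.653214
iter 3: u=0.777559  f(a)=+3.323e-06  f'(a)=-3.328e-01  a ← 52.653214 − (+3.323e-06/-3.328e-01) = 52.653224
iter 4: u=0.777559  f(a)=+9.805e-13  f'(a)=-3.328e-01  a ← 52.653224 − (+9.805e-13/-3.328e-01) = 52.653224
converged: |Δa| < 1e-12 after 4 iterations
sag = a·(cosh(S/(2a)) − 1) = 52.653224·(cosh(0.777559) − 1) = 16.735314
T_max/T_min = cosh(S/(2a)) = 1.317840

a=52.653 sag=16.735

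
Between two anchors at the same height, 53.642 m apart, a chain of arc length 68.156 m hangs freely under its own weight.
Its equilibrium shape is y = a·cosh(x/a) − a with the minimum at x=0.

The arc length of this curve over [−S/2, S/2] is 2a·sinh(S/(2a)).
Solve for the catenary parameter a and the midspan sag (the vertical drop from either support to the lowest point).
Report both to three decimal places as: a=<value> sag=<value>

seed: a₀ = √(S³/(24(L−S))) = √(53.642³/(24·14.514)) = 21.050299
iter 1: u=1.274139  f(a)=+1.225e+00  f'(a)=-1.616e+00  a ← 21.050299 − (+1.225e+00/-1.616e+00) = 21.808052
iter 2: u=1.229867  f(a)=+6.924e-02  f'(a)=-1.438e+00  a ← 21.808052 − (+6.924e-02/-1.438e+00) = 21.856194
iter 3: u=1.227158  f(a)=+2.506e-04  f'(a)=-1.428e+00  a ← 21.856194 − (+2.506e-04/-1.428e+00) = 21.856369
iter 4: u=1.227148  f(a)=+3.310e-09  f'(a)=-1.428e+00  a ← 21.856369 − (+3.310e-09/-1.428e+00) = 21.856369
iter 5: u=1.227148  f(a)=+0.000e+00  f'(a)=-1.428e+00  a ← 21.856369 − (+0.000e+00/-1.428e+00) = 21.856369
converged: |Δa| < 1e-12 after 5 iterations
sag = a·(cosh(S/(2a)) − 1) = 21.856369·(cosh(1.227148) − 1) = 18.628331
T_max/T_min = cosh(S/(2a)) = 1.852307

a=21.856 sag=18.628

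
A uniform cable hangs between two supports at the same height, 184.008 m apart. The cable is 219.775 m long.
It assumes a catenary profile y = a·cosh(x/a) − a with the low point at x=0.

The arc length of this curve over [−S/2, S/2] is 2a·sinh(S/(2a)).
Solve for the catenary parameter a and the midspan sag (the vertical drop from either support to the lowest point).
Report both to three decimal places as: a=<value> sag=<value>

a=87.574 sag=52.941

seed: a₀ = √(S³/(24(L−S))) = √(184.008³/(24·35.767)) = 85.193837
iter 1: u=1.079937  f(a)=+2.145e+00  f'(a)=-9.418e-01  a ← 85.193837 − (+2.145e+00/-9.418e-01) = 87.471021
iter 2: u=1.051823  f(a)=+8.899e-02  f'(a)=-8.651e-01  a ← 87.471021 − (+8.899e-02/-8.651e-01) = 87.573895
iter 3: u=1.050587  f(a)=+1.679e-04  f'(a)=-8.618e-01  a ← 87.573895 − (+1.679e-04/-8.618e-01) = 87.574090
iter 4: u=1.050585  f(a)=+6.006e-10  f'(a)=-8.618e-01  a ← 87.574090 − (+6.006e-10/-8.618e-01) = 87.574090
iter 5: u=1.050585  f(a)=-2.842e-14  f'(a)=-8.618e-01  a ← 87.574090 − (-2.842e-14/-8.618e-01) = 87.574090
converged: |Δa| < 1e-12 after 5 iterations
sag = a·(cosh(S/(2a)) − 1) = 87.574090·(cosh(1.050585) − 1) = 52.940976
T_max/T_min = cosh(S/(2a)) = 1.604528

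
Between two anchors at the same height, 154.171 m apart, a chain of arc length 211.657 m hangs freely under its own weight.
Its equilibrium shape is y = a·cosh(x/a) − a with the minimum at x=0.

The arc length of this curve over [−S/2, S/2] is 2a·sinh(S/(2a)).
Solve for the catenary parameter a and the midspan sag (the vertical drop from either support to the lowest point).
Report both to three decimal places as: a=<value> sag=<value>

seed: a₀ = √(S³/(24(L−S))) = √(154.171³/(24·57.486)) = 51.536790
iter 1: u=1.495737  f(a)=+6.784e+00  f'(a)=-2.772e+00  a ← 51.536790 − (+6.784e+00/-2.772e+00) = 53.984477
iter 2: u=1.427920  f(a)=+5.132e-01  f'(a)=-2.367e+00  a ← 53.984477 − (+5.132e-01/-2.367e+00) = 54.201336
iter 3: u=1.422207  f(a)=+3.469e-03  f'(a)=-2.335e+00  a ← 54.201336 − (+3.469e-03/-2.335e+00) = 54.202821
iter 4: u=1.422168  f(a)=+1.609e-07  f'(a)=-2.335e+00  a ← 54.202821 − (+1.609e-07/-2.335e+00) = 54.202821
iter 5: u=1.422168  f(a)=+0.000e+00  f'(a)=-2.335e+00  a ← 54.202821 − (+0.000e+00/-2.335e+00) = 54.202821
converged: |Δa| < 1e-12 after 5 iterations
sag = a·(cosh(S/(2a)) − 1) = 54.202821·(cosh(1.422168) − 1) = 64.698891
T_max/T_min = cosh(S/(2a)) = 2.193644

a=54.203 sag=64.699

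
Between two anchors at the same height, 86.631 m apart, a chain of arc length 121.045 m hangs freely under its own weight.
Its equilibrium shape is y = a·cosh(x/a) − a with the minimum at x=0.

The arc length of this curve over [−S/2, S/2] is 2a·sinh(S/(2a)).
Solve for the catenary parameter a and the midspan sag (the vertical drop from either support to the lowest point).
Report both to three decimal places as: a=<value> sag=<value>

seed: a₀ = √(S³/(24(L−S))) = √(86.631³/(24·34.414)) = 28.056713
iter 1: u=1.543855  f(a)=+4.342e+00  f'(a)=-3.090e+00  a ← 28.056713 − (+4.342e+00/-3.090e+00) = 29.461893
iter 2: u=1.470221  f(a)=+3.475e-01  f'(a)=-2.613e+00  a ← 29.461893 − (+3.475e-01/-2.613e+00) = 29.594864
iter 3: u=1.463615  f(a)=+2.654e-03  f'(a)=-2.574e+00  a ← 29.594864 − (+2.654e-03/-2.574e+00) = 29.595896
iter 4: u=1.463564  f(a)=+1.574e-07  f'(a)=-2.573e+00  a ← 29.595896 − (+1.574e-07/-2.573e+00) = 29.595896
iter 5: u=1.463564  f(a)=-1.421e-14  f'(a)=-2.573e+00  a ← 29.595896 − (-1.421e-14/-2.573e+00) = 29.595896
converged: |Δa| < 1e-12 after 5 iterations
sag = a·(cosh(S/(2a)) − 1) = 29.595896·(cosh(1.463564) − 1) = 37.775389
T_max/T_min = cosh(S/(2a)) = 2.276373

a=29.596 sag=37.775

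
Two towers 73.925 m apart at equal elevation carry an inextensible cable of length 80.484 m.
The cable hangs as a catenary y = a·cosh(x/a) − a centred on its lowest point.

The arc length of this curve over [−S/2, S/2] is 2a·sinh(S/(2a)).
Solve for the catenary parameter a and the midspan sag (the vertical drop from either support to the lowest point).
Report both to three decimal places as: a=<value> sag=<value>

a=51.321 sag=13.896

seed: a₀ = √(S³/(24(L−S))) = √(73.925³/(24·6.559)) = 50.659694
iter 1: u=0.729623  f(a)=+1.768e-01  f'(a)=-2.730e-01  a ← 50.659694 − (+1.768e-01/-2.730e-01) = 51.307379
iter 2: u=0.720413  f(a)=+3.448e-03  f'(a)=-2.624e-01  a ← 51.307379 − (+3.448e-03/-2.624e-01) = 51.320518
iter 3: u=0.720229  f(a)=+1.369e-06  f'(a)=-2.622e-01  a ← 51.320518 − (+1.369e-06/-2.622e-01) = 51.320523
iter 4: u=0.720228  f(a)=+1.990e-13  f'(a)=-2.622e-01  a ← 51.320523 − (+1.990e-13/-2.622e-01) = 51.320523
converged: |Δa| < 1e-12 after 4 iterations
sag = a·(cosh(S/(2a)) − 1) = 51.320523·(cosh(0.720228) − 1) = 13.896152
T_max/T_min = cosh(S/(2a)) = 1.270772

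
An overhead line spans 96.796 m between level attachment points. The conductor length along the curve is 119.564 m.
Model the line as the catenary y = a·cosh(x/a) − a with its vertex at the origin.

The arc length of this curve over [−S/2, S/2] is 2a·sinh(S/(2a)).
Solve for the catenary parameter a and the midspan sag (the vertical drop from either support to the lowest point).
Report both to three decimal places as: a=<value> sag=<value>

seed: a₀ = √(S³/(24(L−S))) = √(96.796³/(24·22.768)) = 40.739721
iter 1: u=1.187981  f(a)=+1.662e+00  f'(a)=-1.284e+00  a ← 40.739721 − (+1.662e+00/-1.284e+00) = 42.034231
iter 2: u=1.151395  f(a)=+8.249e-02  f'(a)=-1.159e+00  a ← 42.034231 − (+8.249e-02/-1.159e+00) = 42.105399
iter 3: u=1.149449  f(a)=+2.268e-04  f'(a)=-1.153e+00  a ← 42.105399 − (+2.268e-04/-1.153e+00) = 42.105595
iter 4: u=1.149443  f(a)=+1.724e-09  f'(a)=-1.153e+00  a ← 42.105595 − (+1.724e-09/-1.153e+00) = 42.105595
iter 5: u=1.149443  f(a)=+0.000e+00  f'(a)=-1.153e+00  a ← 42.105595 − (+0.000e+00/-1.153e+00) = 42.105595
converged: |Δa| < 1e-12 after 5 iterations
sag = a·(cosh(S/(2a)) − 1) = 42.105595·(cosh(1.149443) − 1) = 31.016007
T_max/T_min = cosh(S/(2a)) = 1.736624

a=42.106 sag=31.016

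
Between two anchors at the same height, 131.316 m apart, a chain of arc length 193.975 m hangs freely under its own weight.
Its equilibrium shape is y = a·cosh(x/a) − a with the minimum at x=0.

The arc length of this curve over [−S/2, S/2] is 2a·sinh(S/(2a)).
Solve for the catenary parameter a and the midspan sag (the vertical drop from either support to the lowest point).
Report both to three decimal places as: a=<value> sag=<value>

seed: a₀ = √(S³/(24(L−S))) = √(131.316³/(24·62.659)) = 38.804234
iter 1: u=1.692032  f(a)=+9.606e+00  f'(a)=-4.254e+00  a ← 38.804234 − (+9.606e+00/-4.254e+00) = 41.062429
iter 2: u=1.598980  f(a)=+9.024e-01  f'(a)=-3.489e+00  a ← 41.062429 − (+9.024e-01/-3.489e+00) = 41.321059
iter 3: u=1.588972  f(a)=+9.786e-03  f'(a)=-3.414e+00  a ← 41.321059 − (+9.786e-03/-3.414e+00) = 41.323926
iter 4: u=1.588862  f(a)=+1.178e-06  f'(a)=-3.413e+00  a ← 41.323926 − (+1.178e-06/-3.413e+00) = 41.323926
iter 5: u=1.588862  f(a)=-2.842e-14  f'(a)=-3.413e+00  a ← 41.323926 − (-2.842e-14/-3.413e+00) = 41.323926
converged: |Δa| < 1e-12 after 5 iterations
sag = a·(cosh(S/(2a)) − 1) = 41.323926·(cosh(1.588862) − 1) = 64.100180
T_max/T_min = cosh(S/(2a)) = 2.551164

a=41.324 sag=64.100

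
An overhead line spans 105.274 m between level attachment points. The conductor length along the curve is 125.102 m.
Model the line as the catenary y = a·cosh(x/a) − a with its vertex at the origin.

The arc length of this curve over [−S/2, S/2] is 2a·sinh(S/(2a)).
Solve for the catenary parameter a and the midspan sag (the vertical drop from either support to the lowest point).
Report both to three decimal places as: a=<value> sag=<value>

a=50.857 sag=29.760

seed: a₀ = √(S³/(24(L−S))) = √(105.274³/(24·19.828)) = 49.514980
iter 1: u=1.063052  f(a)=+1.151e+00  f'(a)=-8.951e-01  a ← 49.514980 − (+1.151e+00/-8.951e-01) = 50.800815
iter 2: u=1.036145  f(a)=+4.636e-02  f'(a)=-8.243e-01  a ← 50.800815 − (+4.636e-02/-8.243e-01) = 50.857053
iter 3: u=1.034999  f(a)=+8.220e-05  f'(a)=-8.214e-01  a ← 50.857053 − (+8.220e-05/-8.214e-01) = 50.857153
iter 4: u=1.034997  f(a)=+2.594e-10  f'(a)=-8.214e-01  a ← 50.857153 − (+2.594e-10/-8.214e-01) = 50.857153
iter 5: u=1.034997  f(a)=+0.000e+00  f'(a)=-8.214e-01  a ← 50.857153 − (+0.000e+00/-8.214e-01) = 50.857153
converged: |Δa| < 1e-12 after 5 iterations
sag = a·(cosh(S/(2a)) − 1) = 50.857153·(cosh(1.034997) − 1) = 29.759704
T_max/T_min = cosh(S/(2a)) = 1.585163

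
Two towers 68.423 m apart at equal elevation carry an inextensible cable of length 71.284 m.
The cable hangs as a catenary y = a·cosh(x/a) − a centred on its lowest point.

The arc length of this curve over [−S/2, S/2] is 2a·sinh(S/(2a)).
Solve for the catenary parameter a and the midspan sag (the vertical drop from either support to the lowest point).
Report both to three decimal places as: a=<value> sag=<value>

a=68.727 sag=8.692

seed: a₀ = √(S³/(24(L−S))) = √(68.423³/(24·2.861)) = 68.302817
iter 1: u=0.500880  f(a)=+3.610e-02  f'(a)=-8.589e-02  a ← 68.302817 − (+3.610e-02/-8.589e-02) = 68.723141
iter 2: u=0.497816  f(a)=+3.360e-04  f'(a)=-8.430e-02  a ← 68.723141 − (+3.360e-04/-8.430e-02) = 68.727127
iter 3: u=0.497787  f(a)=+2.970e-08  f'(a)=-8.429e-02  a ← 68.727127 − (+2.970e-08/-8.429e-02) = 68.727127
iter 4: u=0.497787  f(a)=-1.421e-14  f'(a)=-8.429e-02  a ← 68.727127 − (-1.421e-14/-8.429e-02) = 68.727127
converged: |Δa| < 1e-12 after 4 iterations
sag = a·(cosh(S/(2a)) − 1) = 68.727127·(cosh(0.497787) − 1) = 8.692316
T_max/T_min = cosh(S/(2a)) = 1.126476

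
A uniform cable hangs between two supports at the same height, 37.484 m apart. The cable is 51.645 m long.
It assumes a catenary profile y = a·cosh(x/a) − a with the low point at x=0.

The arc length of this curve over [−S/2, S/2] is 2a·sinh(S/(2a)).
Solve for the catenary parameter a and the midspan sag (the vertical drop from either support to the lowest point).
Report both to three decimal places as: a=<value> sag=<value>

seed: a₀ = √(S³/(24(L−S))) = √(37.484³/(24·14.161)) = 12.448480
iter 1: u=1.505565  f(a)=+1.694e+00  f'(a)=-2.834e+00  a ← 12.448480 − (+1.694e+00/-2.834e+00) = 13.046264
iter 2: u=1.436580  f(a)=+1.297e-01  f'(a)=-2.416e+00  a ← 13.046264 − (+1.297e-01/-2.416e+00) = 13.099953
iter 3: u=1.430692  f(a)=+8.991e-04  f'(a)=-2.382e+00  a ← 13.099953 − (+8.991e-04/-2.382e+00) = 13.100330
iter 4: u=1.430651  f(a)=+4.387e-08  f'(a)=-2.382e+00  a ← 13.100330 − (+4.387e-08/-2.382e+00) = 13.100330
iter 5: u=1.430651  f(a)=+0.000e+00  f'(a)=-2.382e+00  a ← 13.100330 − (+0.000e+00/-2.382e+00) = 13.100330
converged: |Δa| < 1e-12 after 5 iterations
sag = a·(cosh(S/(2a)) − 1) = 13.100330·(cosh(1.430651) − 1) = 15.855156
T_max/T_min = cosh(S/(2a)) = 2.210287

a=13.100 sag=15.855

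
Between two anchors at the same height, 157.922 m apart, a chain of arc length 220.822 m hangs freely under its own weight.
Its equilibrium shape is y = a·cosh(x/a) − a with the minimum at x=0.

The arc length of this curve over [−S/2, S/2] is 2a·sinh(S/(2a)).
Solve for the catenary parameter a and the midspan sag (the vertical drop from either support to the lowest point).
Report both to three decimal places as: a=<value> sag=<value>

seed: a₀ = √(S³/(24(L−S))) = √(157.922³/(24·62.900)) = 51.077897
iter 1: u=1.545894  f(a)=+7.958e+00  f'(a)=-3.104e+00  a ← 51.077897 − (+7.958e+00/-3.104e+00) = 53.641693
iter 2: u=1.472008  f(a)=+6.384e-01  f'(a)=-2.624e+00  a ← 53.641693 − (+6.384e-01/-2.624e+00) = 53.884970
iter 3: u=1.465362  f(a)=+4.901e-03  f'(a)=-2.584e+00  a ← 53.884970 − (+4.901e-03/-2.584e+00) = 53.886867
iter 4: u=1.465311  f(a)=+2.937e-07  f'(a)=-2.584e+00  a ← 53.886867 − (+2.937e-07/-2.584e+00) = 53.886867
iter 5: u=1.465311  f(a)=+2.842e-14  f'(a)=-2.584e+00  a ← 53.886867 − (+2.842e-14/-2.584e+00) = 53.886867
converged: |Δa| < 1e-12 after 5 iterations
sag = a·(cosh(S/(2a)) − 1) = 53.886867·(cosh(1.465311) − 1) = 68.972335
T_max/T_min = cosh(S/(2a)) = 2.279947

a=53.887 sag=68.972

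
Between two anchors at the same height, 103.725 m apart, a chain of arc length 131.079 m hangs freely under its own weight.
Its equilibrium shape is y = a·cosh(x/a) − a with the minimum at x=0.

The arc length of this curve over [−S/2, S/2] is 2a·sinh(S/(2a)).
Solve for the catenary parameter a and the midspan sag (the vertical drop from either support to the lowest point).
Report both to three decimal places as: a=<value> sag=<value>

a=42.770 sag=35.490

seed: a₀ = √(S³/(24(L−S))) = √(103.725³/(24·27.354)) = 41.229600
iter 1: u=1.257895  f(a)=+2.247e+00  f'(a)=-1.549e+00  a ← 41.229600 − (+2.247e+00/-1.549e+00) = 42.680429
iter 2: u=1.215135  f(a)=+1.241e-01  f'(a)=-1.382e+00  a ← 42.680429 − (+1.241e-01/-1.382e+00) = 42.770189
iter 3: u=1.212585  f(a)=+4.271e-04  f'(a)=-1.373e+00  a ← 42.770189 − (+4.271e-04/-1.373e+00) = 42.770500
iter 4: u=1.212576  f(a)=+5.099e-09  f'(a)=-1.373e+00  a ← 42.770500 − (+5.099e-09/-1.373e+00) = 42.770500
iter 5: u=1.212576  f(a)=+0.000e+00  f'(a)=-1.373e+00  a ← 42.770500 − (+0.000e+00/-1.373e+00) = 42.770500
converged: |Δa| < 1e-12 after 5 iterations
sag = a·(cosh(S/(2a)) − 1) = 42.770500·(cosh(1.212576) − 1) = 35.490229
T_max/T_min = cosh(S/(2a)) = 1.829783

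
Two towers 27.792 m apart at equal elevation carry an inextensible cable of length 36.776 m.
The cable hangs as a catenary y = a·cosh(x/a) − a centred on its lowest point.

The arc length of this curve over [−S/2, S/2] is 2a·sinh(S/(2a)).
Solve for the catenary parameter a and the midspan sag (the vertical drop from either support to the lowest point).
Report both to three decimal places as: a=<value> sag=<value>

a=10.430 sag=10.710

seed: a₀ = √(S³/(24(L−S))) = √(27.792³/(24·8.984)) = 9.977901
iter 1: u=1.392678  f(a)=+9.126e-01  f'(a)=-2.175e+00  a ← 9.977901 − (+9.126e-01/-2.175e+00) = 10.397455
iter 2: u=1.336481  f(a)=+6.072e-02  f'(a)=-1.894e+00  a ← 10.397455 − (+6.072e-02/-1.894e+00) = 10.429503
iter 3: u=1.332374  f(a)=+3.111e-04  f'(a)=-1.875e+00  a ← 10.429503 − (+3.111e-04/-1.875e+00) = 10.429669
iter 4: u=1.332353  f(a)=+8.261e-09  f'(a)=-1.875e+00  a ← 10.429669 − (+8.261e-09/-1.875e+00) = 10.429669
iter 5: u=1.332353  f(a)=+0.000e+00  f'(a)=-1.875e+00  a ← 10.429669 − (+0.000e+00/-1.875e+00) = 10.429669
converged: |Δa| < 1e-12 after 5 iterations
sag = a·(cosh(S/(2a)) − 1) = 10.429669·(cosh(1.332353) − 1) = 10.710259
T_max/T_min = cosh(S/(2a)) = 2.026903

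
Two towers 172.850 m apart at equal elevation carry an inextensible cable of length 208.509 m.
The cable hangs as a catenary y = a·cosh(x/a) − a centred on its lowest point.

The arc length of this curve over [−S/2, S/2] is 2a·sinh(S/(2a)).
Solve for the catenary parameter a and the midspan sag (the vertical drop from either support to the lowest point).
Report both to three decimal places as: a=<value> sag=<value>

seed: a₀ = √(S³/(24(L−S))) = √(172.850³/(24·35.659)) = 77.680833
iter 1: u=1.112565  f(a)=+2.273e+00  f'(a)=-1.037e+00  a ← 77.680833 − (+2.273e+00/-1.037e+00) = 79.873111
iter 2: u=1.082029  f(a)=+9.978e-02  f'(a)=-9.477e-01  a ← 79.873111 − (+9.978e-02/-9.477e-01) = 79.978401
iter 3: u=1.080604  f(a)=+2.118e-04  f'(a)=-9.436e-01  a ← 79.978401 − (+2.118e-04/-9.436e-01) = 79.978625
iter 4: u=1.080601  f(a)=+9.588e-10  f'(a)=-9.436e-01  a ← 79.978625 − (+9.588e-10/-9.436e-01) = 79.978625
iter 5: u=1.080601  f(a)=+2.842e-14  f'(a)=-9.436e-01  a ← 79.978625 − (+2.842e-14/-9.436e-01) = 79.978625
converged: |Δa| < 1e-12 after 5 iterations
sag = a·(cosh(S/(2a)) − 1) = 79.978625·(cosh(1.080601) − 1) = 51.419934
T_max/T_min = cosh(S/(2a)) = 1.642921

a=79.979 sag=51.420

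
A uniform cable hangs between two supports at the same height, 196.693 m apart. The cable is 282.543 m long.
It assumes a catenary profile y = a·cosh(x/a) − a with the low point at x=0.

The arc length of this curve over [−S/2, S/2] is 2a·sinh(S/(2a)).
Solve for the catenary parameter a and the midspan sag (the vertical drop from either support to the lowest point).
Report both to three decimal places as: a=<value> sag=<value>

a=64.409 sag=90.853

seed: a₀ = √(S³/(24(L−S))) = √(196.693³/(24·85.850)) = 60.772568
iter 1: u=1.618271  f(a)=+1.197e+01  f'(a)=-3.638e+00  a ← 60.772568 − (+1.197e+01/-3.638e+00) = 64.062503
iter 2: u=1.535165  f(a)=+1.041e+00  f'(a)=-3.030e+00  a ← 64.062503 − (+1.041e+00/-3.030e+00) = 64.405883
iter 3: u=1.526980  f(a)=+9.521e-03  f'(a)=-2.975e+00  a ← 64.405883 − (+9.521e-03/-2.975e+00) = 64.409083
iter 4: u=1.526904  f(a)=+8.132e-07  f'(a)=-2.975e+00  a ← 64.409083 − (+8.132e-07/-2.975e+00) = 64.409083
iter 5: u=1.526904  f(a)=+0.000e+00  f'(a)=-2.975e+00  a ← 64.409083 − (+0.000e+00/-2.975e+00) = 64.409083
converged: |Δa| < 1e-12 after 5 iterations
sag = a·(cosh(S/(2a)) − 1) = 64.409083·(cosh(1.526904) − 1) = 90.852524
T_max/T_min = cosh(S/(2a)) = 2.410555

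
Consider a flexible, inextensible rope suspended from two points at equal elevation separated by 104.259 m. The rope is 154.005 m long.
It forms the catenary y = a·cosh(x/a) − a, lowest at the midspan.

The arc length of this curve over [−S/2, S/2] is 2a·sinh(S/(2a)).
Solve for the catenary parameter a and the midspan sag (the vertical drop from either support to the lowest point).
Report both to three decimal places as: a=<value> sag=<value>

a=32.810 sag=50.891

seed: a₀ = √(S³/(24(L−S))) = √(104.259³/(24·49.746)) = 30.809569
iter 1: u=1.691991  f(a)=+7.626e+00  f'(a)=-4.253e+00  a ← 30.809569 − (+7.626e+00/-4.253e+00) = 32.602448
iter 2: u=1.598944  f(a)=+7.163e-01  f'(a)=-3.489e+00  a ← 32.602448 − (+7.163e-01/-3.489e+00) = 32.807775
iter 3: u=1.588937  f(a)=+7.767e-03  f'(a)=-3.413e+00  a ← 32.807775 − (+7.767e-03/-3.413e+00) = 32.810051
iter 4: u=1.588827  f(a)=+9.352e-07  f'(a)=-3.413e+00  a ← 32.810051 − (+9.352e-07/-3.413e+00) = 32.810051
iter 5: u=1.588827  f(a)=+2.842e-14  f'(a)=-3.413e+00  a ← 32.810051 − (+2.842e-14/-3.413e+00) = 32.810051
converged: |Δa| < 1e-12 after 5 iterations
sag = a·(cosh(S/(2a)) − 1) = 32.810051·(cosh(1.588827) − 1) = 50.891111
T_max/T_min = cosh(S/(2a)) = 2.551083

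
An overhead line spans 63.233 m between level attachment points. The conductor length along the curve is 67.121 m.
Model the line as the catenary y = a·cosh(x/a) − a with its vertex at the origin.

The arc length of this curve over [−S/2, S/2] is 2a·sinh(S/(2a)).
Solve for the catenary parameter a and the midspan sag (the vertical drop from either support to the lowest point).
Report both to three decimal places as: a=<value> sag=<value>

seed: a₀ = √(S³/(24(L−S))) = √(63.233³/(24·3.888)) = 52.053140
iter 1: u=0.607389  f(a)=+7.235e-02  f'(a)=-1.550e-01  a ← 52.053140 − (+7.235e-02/-1.550e-01) = 52.520014
iter 2: u=0.601990  f(a)=+9.850e-04  f'(a)=-1.508e-01  a ← 52.520014 − (+9.850e-04/-1.508e-01) = 52.526546
iter 3: u=0.601915  f(a)=+1.881e-07  f'(a)=-1.507e-01  a ← 52.526546 − (+1.881e-07/-1.507e-01) = 52.526548
iter 4: u=0.601915  f(a)=+0.000e+00  f'(a)=-1.507e-01  a ← 52.526548 − (+0.000e+00/-1.507e-01) = 52.526548
converged: |Δa| < 1e-12 after 4 iterations
sag = a·(cosh(S/(2a)) − 1) = 52.526548·(cosh(0.601915) − 1) = 9.805991
T_max/T_min = cosh(S/(2a)) = 1.186686

a=52.527 sag=9.806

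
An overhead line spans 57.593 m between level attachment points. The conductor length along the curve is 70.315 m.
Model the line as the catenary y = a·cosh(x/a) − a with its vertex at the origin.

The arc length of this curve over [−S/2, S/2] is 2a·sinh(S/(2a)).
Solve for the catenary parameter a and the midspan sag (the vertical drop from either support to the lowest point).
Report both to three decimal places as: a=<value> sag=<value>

a=25.803 sag=17.807

seed: a₀ = √(S³/(24(L−S))) = √(57.593³/(24·12.722)) = 25.013314
iter 1: u=1.151247  f(a)=+8.702e-01  f'(a)=-1.159e+00  a ← 25.013314 − (+8.702e-01/-1.159e+00) = 25.764379
iter 2: u=1.117687  f(a)=+4.073e-02  f'(a)=-1.052e+00  a ← 25.764379 − (+4.073e-02/-1.052e+00) = 25.803081
iter 3: u=1.116010  f(a)=+9.894e-05  f'(a)=-1.047e+00  a ← 25.803081 − (+9.894e-05/-1.047e+00) = 25.803176
iter 4: u=1.116006  f(a)=+5.870e-10  f'(a)=-1.047e+00  a ← 25.803176 − (+5.870e-10/-1.047e+00) = 25.803176
iter 5: u=1.116006  f(a)=+1.421e-14  f'(a)=-1.047e+00  a ← 25.803176 − (+1.421e-14/-1.047e+00) = 25.803176
converged: |Δa| < 1e-12 after 5 iterations
sag = a·(cosh(S/(2a)) − 1) = 25.803176·(cosh(1.116006) − 1) = 17.807072
T_max/T_min = cosh(S/(2a)) = 1.690112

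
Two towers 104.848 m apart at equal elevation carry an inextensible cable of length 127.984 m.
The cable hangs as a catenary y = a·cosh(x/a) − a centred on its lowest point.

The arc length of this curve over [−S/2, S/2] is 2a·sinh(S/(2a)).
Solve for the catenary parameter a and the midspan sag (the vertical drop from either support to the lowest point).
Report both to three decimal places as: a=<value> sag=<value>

seed: a₀ = √(S³/(24(L−S))) = √(104.848³/(24·23.136)) = 45.560708
iter 1: u=1.150641  f(a)=+1.581e+00  f'(a)=-1.157e+00  a ← 45.560708 − (+1.581e+00/-1.157e+00) = 46.927440
iter 2: u=1.117129  f(a)=+7.392e-02  f'(a)=-1.051e+00  a ← 46.927440 − (+7.392e-02/-1.051e+00) = 46.997790
iter 3: u=1.115457  f(a)=+1.792e-04  f'(a)=-1.046e+00  a ← 46.997790 − (+1.792e-04/-1.046e+00) = 46.997962
iter 4: u=1.115453  f(a)=+1.059e-09  f'(a)=-1.046e+00  a ← 46.997962 − (+1.059e-09/-1.046e+00) = 46.997962
iter 5: u=1.115453  f(a)=+2.842e-14  f'(a)=-1.046e+00  a ← 46.997962 − (+2.842e-14/-1.046e+00) = 46.997962
converged: |Δa| < 1e-12 after 5 iterations
sag = a·(cosh(S/(2a)) − 1) = 46.997962·(cosh(1.115453) − 1) = 32.398414
T_max/T_min = cosh(S/(2a)) = 1.689358

a=46.998 sag=32.398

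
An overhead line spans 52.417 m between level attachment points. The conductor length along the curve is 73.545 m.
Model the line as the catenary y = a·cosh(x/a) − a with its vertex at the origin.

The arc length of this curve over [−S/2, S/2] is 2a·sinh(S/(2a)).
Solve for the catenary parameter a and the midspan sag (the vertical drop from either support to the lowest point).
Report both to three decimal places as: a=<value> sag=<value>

seed: a₀ = √(S³/(24(L−S))) = √(52.417³/(24·21.128)) = 16.852853
iter 1: u=1.555137  f(a)=+2.707e+00  f'(a)=-3.169e+00  a ← 16.852853 − (+2.707e+00/-3.169e+00) = 17.707199
iter 2: u=1.480104  f(a)=+2.195e-01  f'(a)=-2.674e+00  a ← 17.707199 − (+2.195e-01/-2.674e+00) = 17.789279
iter 3: u=1.473275  f(a)=+1.724e-03  f'(a)=-2.632e+00  a ← 17.789279 − (+1.724e-03/-2.632e+00) = 17.789934
iter 4: u=1.473221  f(a)=+1.082e-07  f'(a)=-2.632e+00  a ← 17.789934 − (+1.082e-07/-2.632e+00) = 17.789934
iter 5: u=1.473221  f(a)=+0.000e+00  f'(a)=-2.632e+00  a ← 17.789934 − (+0.000e+00/-2.632e+00) = 17.789934
converged: |Δa| < 1e-12 after 5 iterations
sag = a·(cosh(S/(2a)) − 1) = 17.789934·(cosh(1.473221) − 1) = 23.059772
T_max/T_min = cosh(S/(2a)) = 2.296226

a=17.790 sag=23.060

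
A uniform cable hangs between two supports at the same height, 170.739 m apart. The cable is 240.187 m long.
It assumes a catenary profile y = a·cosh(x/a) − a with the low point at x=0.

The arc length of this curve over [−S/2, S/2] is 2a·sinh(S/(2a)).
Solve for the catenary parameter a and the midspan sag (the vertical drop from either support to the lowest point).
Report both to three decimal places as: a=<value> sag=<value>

a=57.711 sag=75.530

seed: a₀ = √(S³/(24(L−S))) = √(170.739³/(24·69.448)) = 54.646658
iter 1: u=1.562209  f(a)=+8.984e+00  f'(a)=-3.219e+00  a ← 54.646658 − (+8.984e+00/-3.219e+00) = 57.437899
iter 2: u=1.486292  f(a)=+7.342e-01  f'(a)=-2.712e+00  a ← 57.437899 − (+7.342e-01/-2.712e+00) = 57.708609
iter 3: u=1.479320  f(a)=+5.868e-03  f'(a)=-2.669e+00  a ← 57.708609 − (+5.868e-03/-2.669e+00) = 57.710808
iter 4: u=1.479264  f(a)=+3.815e-07  f'(a)=-2.669e+00  a ← 57.710808 − (+3.815e-07/-2.669e+00) = 57.710808
iter 5: u=1.479264  f(a)=+5.684e-14  f'(a)=-2.669e+00  a ← 57.710808 − (+5.684e-14/-2.669e+00) = 57.710808
converged: |Δa| < 1e-12 after 5 iterations
sag = a·(cosh(S/(2a)) − 1) = 57.710808·(cosh(1.479264) − 1) = 75.529524
T_max/T_min = cosh(S/(2a)) = 2.308759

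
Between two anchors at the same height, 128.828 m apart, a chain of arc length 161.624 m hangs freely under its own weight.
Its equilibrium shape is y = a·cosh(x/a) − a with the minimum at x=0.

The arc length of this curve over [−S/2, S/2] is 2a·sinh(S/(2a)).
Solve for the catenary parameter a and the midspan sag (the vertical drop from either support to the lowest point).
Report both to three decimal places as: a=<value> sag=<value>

a=54.003 sag=43.192

seed: a₀ = √(S³/(24(L−S))) = √(128.828³/(24·32.796)) = 52.119392
iter 1: u=1.235893  f(a)=+2.598e+00  f'(a)=-1.462e+00  a ← 52.119392 − (+2.598e+00/-1.462e+00) = 53.896822
iter 2: u=1.195135  f(a)=+1.388e-01  f'(a)=-1.309e+00  a ← 53.896822 − (+1.388e-01/-1.309e+00) = 54.002850
iter 3: u=1.192789  f(a)=+4.458e-04  f'(a)=-1.301e+00  a ← 54.002850 − (+4.458e-04/-1.301e+00) = 54.003193
iter 4: u=1.192781  f(a)=+4.631e-09  f'(a)=-1.301e+00  a ← 54.003193 − (+4.631e-09/-1.301e+00) = 54.003193
iter 5: u=1.192781  f(a)=+0.000e+00  f'(a)=-1.301e+00  a ← 54.003193 − (+0.000e+00/-1.301e+00) = 54.003193
converged: |Δa| < 1e-12 after 5 iterations
sag = a·(cosh(S/(2a)) − 1) = 54.003193·(cosh(1.192781) − 1) = 43.192096
T_max/T_min = cosh(S/(2a)) = 1.799806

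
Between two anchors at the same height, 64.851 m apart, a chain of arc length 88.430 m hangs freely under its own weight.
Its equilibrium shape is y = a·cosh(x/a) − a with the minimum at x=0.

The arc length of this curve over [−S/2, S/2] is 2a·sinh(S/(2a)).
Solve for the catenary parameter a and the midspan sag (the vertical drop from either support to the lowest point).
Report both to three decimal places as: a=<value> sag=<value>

seed: a₀ = √(S³/(24(L−S))) = √(64.851³/(24·23.579)) = 21.953648
iter 1: u=1.476998  f(a)=+2.710e+00  f'(a)=-2.655e+00  a ← 21.953648 − (+2.710e+00/-2.655e+00) = 22.974338
iter 2: u=1.411379  f(a)=+2.004e-01  f'(a)=-2.275e+00  a ← 22.974338 − (+2.004e-01/-2.275e+00) = 23.062429
iter 3: u=1.405988  f(a)=+1.290e-03  f'(a)=-2.246e+00  a ← 23.062429 − (+1.290e-03/-2.246e+00) = 23.063003
iter 4: u=1.405953  f(a)=+5.423e-08  f'(a)=-2.246e+00  a ← 23.063003 − (+5.423e-08/-2.246e+00) = 23.063003
iter 5: u=1.405953  f(a)=+1.421e-14  f'(a)=-2.246e+00  a ← 23.063003 − (+1.421e-14/-2.246e+00) = 23.063003
converged: |Δa| < 1e-12 after 5 iterations
sag = a·(cosh(S/(2a)) − 1) = 23.063003·(cosh(1.405953) − 1) = 26.805507
T_max/T_min = cosh(S/(2a)) = 2.162273

a=23.063 sag=26.806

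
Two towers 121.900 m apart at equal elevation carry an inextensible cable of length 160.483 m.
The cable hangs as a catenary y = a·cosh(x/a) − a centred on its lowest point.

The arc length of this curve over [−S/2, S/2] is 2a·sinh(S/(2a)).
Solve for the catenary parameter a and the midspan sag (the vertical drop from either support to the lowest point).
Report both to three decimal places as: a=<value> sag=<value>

seed: a₀ = √(S³/(24(L−S))) = √(121.900³/(24·38.583)) = 44.228473
iter 1: u=1.378072  f(a)=+3.834e+00  f'(a)=-2.099e+00  a ← 44.228473 − (+3.834e+00/-2.099e+00) = 46.054634
iter 2: u=1.323428  f(a)=+2.502e-01  f'(a)=-1.833e+00  a ← 46.054634 − (+2.502e-01/-1.833e+00) = 46.191113
iter 3: u=1.319518  f(a)=+1.231e-03  f'(a)=-1.815e+00  a ← 46.191113 − (+1.231e-03/-1.815e+00) = 46.191790
iter 4: u=1.319499  f(a)=+3.009e-08  f'(a)=-1.815e+00  a ← 46.191790 − (+3.009e-08/-1.815e+00) = 46.191790
iter 5: u=1.319499  f(a)=+0.000e+00  f'(a)=-1.815e+00  a ← 46.191790 − (+0.000e+00/-1.815e+00) = 46.191790
converged: |Δa| < 1e-12 after 5 iterations
sag = a·(cosh(S/(2a)) − 1) = 46.191790·(cosh(1.319499) − 1) = 46.395357
T_max/T_min = cosh(S/(2a)) = 2.004407

a=46.192 sag=46.395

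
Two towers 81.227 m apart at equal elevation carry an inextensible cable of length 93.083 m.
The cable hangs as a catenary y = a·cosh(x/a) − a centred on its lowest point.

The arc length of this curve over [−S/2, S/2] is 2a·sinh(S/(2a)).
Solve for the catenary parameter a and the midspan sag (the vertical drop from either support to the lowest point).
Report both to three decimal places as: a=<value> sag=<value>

a=44.318 sag=19.948

seed: a₀ = √(S³/(24(L−S))) = √(81.227³/(24·11.856)) = 43.398618
iter 1: u=0.935825  f(a)=+5.301e-01  f'(a)=-5.957e-01  a ← 43.398618 − (+5.301e-01/-5.957e-01) = 44.288446
iter 2: u=0.917022  f(a)=+1.674e-02  f'(a)=-5.587e-01  a ← 44.288446 − (+1.674e-02/-5.587e-01) = 44.318416
iter 3: u=0.916402  f(a)=+1.791e-05  f'(a)=-5.575e-01  a ← 44.318416 − (+1.791e-05/-5.575e-01) = 44.318448
iter 4: u=0.916402  f(a)=+2.051e-11  f'(a)=-5.575e-01  a ← 44.318448 − (+2.051e-11/-5.575e-01) = 44.318448
converged: |Δa| < 1e-12 after 4 iterations
sag = a·(cosh(S/(2a)) − 1) = 44.318448·(cosh(0.916402) − 1) = 19.948464
T_max/T_min = cosh(S/(2a)) = 1.450116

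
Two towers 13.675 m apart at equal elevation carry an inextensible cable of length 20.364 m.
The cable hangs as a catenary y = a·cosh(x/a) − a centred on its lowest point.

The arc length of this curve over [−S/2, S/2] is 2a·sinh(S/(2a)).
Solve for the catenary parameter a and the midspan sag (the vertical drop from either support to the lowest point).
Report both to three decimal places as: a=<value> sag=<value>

a=4.256 sag=6.780

seed: a₀ = √(S³/(24(L−S))) = √(13.675³/(24·6.689)) = 3.991212
iter 1: u=1.713139  f(a)=+1.053e+00  f'(a)=-4.444e+00  a ← 3.991212 − (+1.053e+00/-4.444e+00) = 4.228139
iter 2: u=1.617142  f(a)=+1.011e-01  f'(a)=-3.629e+00  a ← 4.228139 − (+1.011e-01/-3.629e+00) = 4.255984
iter 3: u=1.606561  f(a)=+1.149e-03  f'(a)=-3.547e+00  a ← 4.255984 − (+1.149e-03/-3.547e+00) = 4.256308
iter 4: u=1.606439  f(a)=+1.521e-07  f'(a)=-3.546e+00  a ← 4.256308 − (+1.521e-07/-3.546e+00) = 4.256308
iter 5: u=1.606439  f(a)=+3.553e-15  f'(a)=-3.546e+00  a ← 4.256308 − (+3.553e-15/-3.546e+00) = 4.256308
converged: |Δa| < 1e-12 after 5 iterations
sag = a·(cosh(S/(2a)) − 1) = 4.256308·(cosh(1.606439) − 1) = 6.779510
T_max/T_min = cosh(S/(2a)) = 2.592815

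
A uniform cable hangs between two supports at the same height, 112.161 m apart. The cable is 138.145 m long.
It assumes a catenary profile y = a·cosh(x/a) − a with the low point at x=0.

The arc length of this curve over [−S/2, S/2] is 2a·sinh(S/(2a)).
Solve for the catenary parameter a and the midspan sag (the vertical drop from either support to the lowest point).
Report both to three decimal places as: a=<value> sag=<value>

a=49.139 sag=35.629

seed: a₀ = √(S³/(24(L−S))) = √(112.161³/(24·25.984)) = 47.566827
iter 1: u=1.178983  f(a)=+1.867e+00  f'(a)=-1.252e+00  a ← 47.566827 − (+1.867e+00/-1.252e+00) = 49.057755
iter 2: u=1.143153  f(a)=+9.137e-02  f'(a)=-1.132e+00  a ← 49.057755 − (+9.137e-02/-1.132e+00) = 49.138446
iter 3: u=1.141275  f(a)=+2.438e-04  f'(a)=-1.126e+00  a ← 49.138446 − (+2.438e-04/-1.126e+00) = 49.138663
iter 4: u=1.141270  f(a)=+1.746e-09  f'(a)=-1.126e+00  a ← 49.138663 − (+1.746e-09/-1.126e+00) = 49.138663
iter 5: u=1.141270  f(a)=+0.000e+00  f'(a)=-1.126e+00  a ← 49.138663 − (+0.000e+00/-1.126e+00) = 49.138663
converged: |Δa| < 1e-12 after 5 iterations
sag = a·(cosh(S/(2a)) − 1) = 49.138663·(cosh(1.141270) − 1) = 35.629364
T_max/T_min = cosh(S/(2a)) = 1.725078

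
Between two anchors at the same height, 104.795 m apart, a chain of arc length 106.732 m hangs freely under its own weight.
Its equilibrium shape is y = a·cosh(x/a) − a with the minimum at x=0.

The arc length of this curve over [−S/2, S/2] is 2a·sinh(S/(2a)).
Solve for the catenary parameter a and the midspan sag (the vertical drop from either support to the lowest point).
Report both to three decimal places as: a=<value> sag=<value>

seed: a₀ = √(S³/(24(L−S))) = √(104.795³/(24·1.937)) = 157.340459
iter 1: u=0.333020  f(a)=+1.077e-02  f'(a)=-2.490e-02  a ← 157.340459 − (+1.077e-02/-2.490e-02) = 157.773031
iter 2: u=0.332107  f(a)=+4.457e-05  f'(a)=-2.469e-02  a ← 157.773031 − (+4.457e-05/-2.469e-02) = 157.774836
iter 3: u=0.332103  f(a)=+7.707e-10  f'(a)=-2.469e-02  a ← 157.774836 − (+7.707e-10/-2.469e-02) = 157.774837
iter 4: u=0.332103  f(a)=+0.000e+00  f'(a)=-2.469e-02  a ← 157.774837 − (+0.000e+00/-2.469e-02) = 157.774837
converged: |Δa| < 1e-12 after 4 iterations
sag = a·(cosh(S/(2a)) − 1) = 157.774837·(cosh(0.332103) − 1) = 8.780947
T_max/T_min = cosh(S/(2a)) = 1.055655

a=157.775 sag=8.781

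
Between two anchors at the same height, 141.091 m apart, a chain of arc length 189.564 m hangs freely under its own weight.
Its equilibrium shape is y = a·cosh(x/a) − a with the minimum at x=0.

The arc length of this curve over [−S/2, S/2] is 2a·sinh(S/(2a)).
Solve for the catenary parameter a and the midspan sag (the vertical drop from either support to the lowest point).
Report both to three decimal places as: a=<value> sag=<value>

seed: a₀ = √(S³/(24(L−S))) = √(141.091³/(24·48.473)) = 49.135276
iter 1: u=1.435740  f(a)=+5.248e+00  f'(a)=-2.411e+00  a ← 49.135276 − (+5.248e+00/-2.411e+00) = 51.312229
iter 2: u=1.374828  f(a)=+3.689e-01  f'(a)=-2.083e+00  a ← 51.312229 − (+3.689e-01/-2.083e+00) = 51.489373
iter 3: u=1.370098  f(a)=+2.128e-03  f'(a)=-2.059e+00  a ← 51.489373 − (+2.128e-03/-2.059e+00) = 51.490406
iter 4: u=1.370071  f(a)=+7.171e-08  f'(a)=-2.059e+00  a ← 51.490406 − (+7.171e-08/-2.059e+00) = 51.490406
iter 5: u=1.370071  f(a)=+0.000e+00  f'(a)=-2.059e+00  a ← 51.490406 − (+0.000e+00/-2.059e+00) = 51.490406
converged: |Δa| < 1e-12 after 5 iterations
sag = a·(cosh(S/(2a)) − 1) = 51.490406·(cosh(1.370071) − 1) = 56.374739
T_max/T_min = cosh(S/(2a)) = 2.094859

a=51.490 sag=56.375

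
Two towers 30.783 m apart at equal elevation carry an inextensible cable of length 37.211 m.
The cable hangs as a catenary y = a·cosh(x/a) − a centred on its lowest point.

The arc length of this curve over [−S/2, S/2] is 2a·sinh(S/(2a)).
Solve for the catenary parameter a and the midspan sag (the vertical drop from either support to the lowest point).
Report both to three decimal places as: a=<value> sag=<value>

seed: a₀ = √(S³/(24(L−S))) = √(30.783³/(24·6.428)) = 13.750638
iter 1: u=1.119330  f(a)=+4.149e-01  f'(a)=-1.057e+00  a ← 13.750638 − (+4.149e-01/-1.057e+00) = 14.143006
iter 2: u=1.088276  f(a)=+1.842e-02  f'(a)=-9.654e-01  a ← 14.143006 − (+1.842e-02/-9.654e-01) = 14.162087
iter 3: u=1.086810  f(a)=+4.005e-05  f'(a)=-9.612e-01  a ← 14.162087 − (+4.005e-05/-9.612e-01) = 14.162129
iter 4: u=1.086807  f(a)=+1.902e-10  f'(a)=-9.612e-01  a ← 14.162129 − (+1.902e-10/-9.612e-01) = 14.162129
iter 5: u=1.086807  f(a)=-7.105e-15  f'(a)=-9.612e-01  a ← 14.162129 − (-7.105e-15/-9.612e-01) = 14.162129
converged: |Δa| < 1e-12 after 5 iterations
sag = a·(cosh(S/(2a)) − 1) = 14.162129·(cosh(1.086807) − 1) = 9.220141
T_max/T_min = cosh(S/(2a)) = 1.651042

a=14.162 sag=9.220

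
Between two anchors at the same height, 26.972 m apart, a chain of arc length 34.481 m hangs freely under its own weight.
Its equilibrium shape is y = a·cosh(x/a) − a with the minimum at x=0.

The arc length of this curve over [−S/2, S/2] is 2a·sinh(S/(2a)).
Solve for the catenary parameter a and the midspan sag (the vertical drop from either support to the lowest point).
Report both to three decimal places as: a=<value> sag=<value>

a=10.845 sag=9.523

seed: a₀ = √(S³/(24(L−S))) = √(26.972³/(24·7.509)) = 10.434534
iter 1: u=1.292439  f(a)=+6.527e-01  f'(a)=-1.694e+00  a ← 10.434534 − (+6.527e-01/-1.694e+00) = 10.819718
iter 2: u=1.246428  f(a)=+3.788e-02  f'(a)=-1.503e+00  a ← 10.819718 − (+3.788e-02/-1.503e+00) = 10.844922
iter 3: u=1.243531  f(a)=+1.450e-04  f'(a)=-1.491e+00  a ← 10.844922 − (+1.450e-04/-1.491e+00) = 10.845019
iter 4: u=1.243520  f(a)=+2.142e-09  f'(a)=-1.491e+00  a ← 10.845019 − (+2.142e-09/-1.491e+00) = 10.845019
iter 5: u=1.243520  f(a)=+7.105e-15  f'(a)=-1.491e+00  a ← 10.845019 − (+7.105e-15/-1.491e+00) = 10.845019
converged: |Δa| < 1e-12 after 5 iterations
sag = a·(cosh(S/(2a)) − 1) = 10.845019·(cosh(1.243520) − 1) = 9.522830
T_max/T_min = cosh(S/(2a)) = 1.878083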